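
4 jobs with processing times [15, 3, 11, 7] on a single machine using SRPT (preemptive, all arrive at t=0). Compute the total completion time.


Since all jobs arrive at t=0, SRPT equals SPT ordering.
SPT order: [3, 7, 11, 15]
Completion times:
  Job 1: p=3, C=3
  Job 2: p=7, C=10
  Job 3: p=11, C=21
  Job 4: p=15, C=36
Total completion time = 3 + 10 + 21 + 36 = 70

70


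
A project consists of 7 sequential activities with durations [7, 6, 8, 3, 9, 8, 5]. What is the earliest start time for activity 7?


Activity 7 starts after activities 1 through 6 complete.
Predecessor durations: [7, 6, 8, 3, 9, 8]
ES = 7 + 6 + 8 + 3 + 9 + 8 = 41

41


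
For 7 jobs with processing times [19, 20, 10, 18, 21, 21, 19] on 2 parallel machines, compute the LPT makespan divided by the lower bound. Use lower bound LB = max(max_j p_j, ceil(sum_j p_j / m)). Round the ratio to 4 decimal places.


LPT order: [21, 21, 20, 19, 19, 18, 10]
Machine loads after assignment: [69, 59]
LPT makespan = 69
Lower bound = max(max_job, ceil(total/2)) = max(21, 64) = 64
Ratio = 69 / 64 = 1.0781

1.0781


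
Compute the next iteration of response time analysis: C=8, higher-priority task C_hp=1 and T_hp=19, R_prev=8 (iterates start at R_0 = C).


R_next = C + ceil(R_prev / T_hp) * C_hp
ceil(8 / 19) = ceil(0.4211) = 1
Interference = 1 * 1 = 1
R_next = 8 + 1 = 9

9


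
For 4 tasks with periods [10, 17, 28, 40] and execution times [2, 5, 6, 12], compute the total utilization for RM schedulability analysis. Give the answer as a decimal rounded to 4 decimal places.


Compute individual utilizations (exact fractions):
  Task 1: C/T = 2/10 = 1/5 (approx. 0.2)
  Task 2: C/T = 5/17 (approx. 0.2941)
  Task 3: C/T = 6/28 = 3/14 (approx. 0.2143)
  Task 4: C/T = 12/40 = 3/10 (approx. 0.3)
Total utilization U = 1/5 + 5/17 + 3/14 + 3/10 = 120/119
Rounded to 4 decimal places: U = 1.0084
RM (Liu & Layland) bound for 4 tasks = 0.756828; compare with U = 120/119 (approx. 1.008403)
U > 1, so the task set is not schedulable (processor overloaded).

1.0084


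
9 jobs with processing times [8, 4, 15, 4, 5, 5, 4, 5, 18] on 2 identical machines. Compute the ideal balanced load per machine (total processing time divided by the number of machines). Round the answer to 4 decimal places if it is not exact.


Total processing time = 8 + 4 + 15 + 4 + 5 + 5 + 4 + 5 + 18 = 68
Number of machines = 2
Ideal balanced load = 68 / 2 = 34.0

34.0


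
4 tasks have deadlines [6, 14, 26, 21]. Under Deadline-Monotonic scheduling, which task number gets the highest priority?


Sort tasks by relative deadline (ascending):
  Task 1: deadline = 6
  Task 2: deadline = 14
  Task 4: deadline = 21
  Task 3: deadline = 26
Priority order (highest first): [1, 2, 4, 3]
Highest priority task = 1

1


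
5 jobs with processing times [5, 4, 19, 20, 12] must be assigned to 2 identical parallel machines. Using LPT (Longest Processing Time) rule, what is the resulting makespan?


Sort jobs in decreasing order (LPT): [20, 19, 12, 5, 4]
Assign each job to the least loaded machine:
  Machine 1: jobs [20, 5, 4], load = 29
  Machine 2: jobs [19, 12], load = 31
Makespan = max load = 31

31


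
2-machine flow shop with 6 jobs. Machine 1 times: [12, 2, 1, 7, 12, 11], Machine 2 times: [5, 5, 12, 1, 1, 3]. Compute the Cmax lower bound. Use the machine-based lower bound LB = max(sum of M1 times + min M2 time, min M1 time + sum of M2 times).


LB1 = sum(M1 times) + min(M2 times) = 45 + 1 = 46
LB2 = min(M1 times) + sum(M2 times) = 1 + 27 = 28
Lower bound = max(LB1, LB2) = max(46, 28) = 46

46


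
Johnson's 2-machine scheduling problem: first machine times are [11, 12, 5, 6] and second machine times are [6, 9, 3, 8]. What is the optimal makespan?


Apply Johnson's rule:
  Group 1 (a <= b): [(4, 6, 8)]
  Group 2 (a > b): [(2, 12, 9), (1, 11, 6), (3, 5, 3)]
Optimal job order: [4, 2, 1, 3]
Schedule:
  Job 4: M1 done at 6, M2 done at 14
  Job 2: M1 done at 18, M2 done at 27
  Job 1: M1 done at 29, M2 done at 35
  Job 3: M1 done at 34, M2 done at 38
Makespan = 38

38


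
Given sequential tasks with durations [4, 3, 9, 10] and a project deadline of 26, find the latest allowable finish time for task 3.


LF(activity 3) = deadline - sum of successor durations
Successors: activities 4 through 4 with durations [10]
Sum of successor durations = 10
LF = 26 - 10 = 16

16


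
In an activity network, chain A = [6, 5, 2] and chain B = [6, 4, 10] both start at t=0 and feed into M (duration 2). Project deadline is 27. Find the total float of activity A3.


Forward pass: ES(A3) = sum of predecessors on chain A = 11
EF = ES + duration = 11 + 2 = 13
Backward pass: LF(M) = deadline = 27; LS(M) = 27 - 2 = 25
LF(A3) = LS(M) - sum(successors on chain A) = 25 - 0 = 25
LS = LF - duration = 25 - 2 = 23
Total float = LS - ES = 23 - 11 = 12

12


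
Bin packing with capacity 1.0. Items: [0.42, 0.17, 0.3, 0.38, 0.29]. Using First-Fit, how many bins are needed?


Place items sequentially using First-Fit:
  Item 0.42 -> new Bin 1
  Item 0.17 -> Bin 1 (now 0.59)
  Item 0.3 -> Bin 1 (now 0.89)
  Item 0.38 -> new Bin 2
  Item 0.29 -> Bin 2 (now 0.67)
Total bins used = 2

2


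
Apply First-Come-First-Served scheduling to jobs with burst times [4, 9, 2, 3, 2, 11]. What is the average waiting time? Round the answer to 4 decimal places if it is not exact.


FCFS order (as given): [4, 9, 2, 3, 2, 11]
Waiting times:
  Job 1: wait = 0
  Job 2: wait = 4
  Job 3: wait = 13
  Job 4: wait = 15
  Job 5: wait = 18
  Job 6: wait = 20
Sum of waiting times = 70
Average waiting time = 70/6 = 11.6667

11.6667


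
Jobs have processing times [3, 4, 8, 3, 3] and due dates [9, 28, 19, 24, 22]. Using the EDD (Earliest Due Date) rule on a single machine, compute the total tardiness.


Sort by due date (EDD order): [(3, 9), (8, 19), (3, 22), (3, 24), (4, 28)]
Compute completion times and tardiness:
  Job 1: p=3, d=9, C=3, tardiness=max(0,3-9)=0
  Job 2: p=8, d=19, C=11, tardiness=max(0,11-19)=0
  Job 3: p=3, d=22, C=14, tardiness=max(0,14-22)=0
  Job 4: p=3, d=24, C=17, tardiness=max(0,17-24)=0
  Job 5: p=4, d=28, C=21, tardiness=max(0,21-28)=0
Total tardiness = 0

0


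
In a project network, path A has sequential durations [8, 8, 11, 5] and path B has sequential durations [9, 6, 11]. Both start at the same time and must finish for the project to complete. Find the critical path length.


Path A total = 8 + 8 + 11 + 5 = 32
Path B total = 9 + 6 + 11 = 26
Critical path = longest path = max(32, 26) = 32

32


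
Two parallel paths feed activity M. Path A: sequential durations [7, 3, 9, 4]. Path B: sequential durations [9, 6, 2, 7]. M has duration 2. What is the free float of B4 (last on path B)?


ES(B4) = sum of predecessors on chain B = 17
EF(B4) = ES + duration = 17 + 7 = 24
Successor of B4 is M. ES(M) = max(sum(A), sum(B)) = max(23, 24) = 24
Free float = ES(successor) - EF(current) = 24 - 24 = 0

0


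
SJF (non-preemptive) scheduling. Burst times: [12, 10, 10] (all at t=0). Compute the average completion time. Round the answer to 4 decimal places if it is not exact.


SJF order (ascending): [10, 10, 12]
Completion times:
  Job 1: burst=10, C=10
  Job 2: burst=10, C=20
  Job 3: burst=12, C=32
Average completion = 62/3 = 20.6667

20.6667


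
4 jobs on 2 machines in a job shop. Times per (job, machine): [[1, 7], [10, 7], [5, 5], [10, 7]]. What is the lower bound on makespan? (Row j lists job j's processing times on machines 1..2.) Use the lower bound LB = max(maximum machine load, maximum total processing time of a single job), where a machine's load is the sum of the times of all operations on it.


Machine loads:
  Machine 1: 1 + 10 + 5 + 10 = 26
  Machine 2: 7 + 7 + 5 + 7 = 26
Max machine load = 26
Job totals:
  Job 1: 8
  Job 2: 17
  Job 3: 10
  Job 4: 17
Max job total = 17
Lower bound = max(26, 17) = 26

26


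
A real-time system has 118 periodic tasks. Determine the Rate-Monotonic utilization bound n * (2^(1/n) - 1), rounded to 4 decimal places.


Compute 2^(1/118) = 1.0058914152
Subtract 1: 1.0058914152 - 1 = 0.0058914152
Multiply by n: 118 * 0.0058914152 = 0.6951869936
Round to 4 dp: 0.6952

0.6952


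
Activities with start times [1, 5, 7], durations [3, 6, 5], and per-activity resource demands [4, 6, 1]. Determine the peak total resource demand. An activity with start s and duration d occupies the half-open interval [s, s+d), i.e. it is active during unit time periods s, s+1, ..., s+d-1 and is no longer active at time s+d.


Each activity i is active on [start_i, start_i + duration_i).
Compute total resource usage per time slot:
  t=0: active resources = [], total = 0
  t=1: active resources = [4], total = 4
  t=2: active resources = [4], total = 4
  t=3: active resources = [4], total = 4
  t=4: active resources = [], total = 0
  t=5: active resources = [6], total = 6
  t=6: active resources = [6], total = 6
  t=7: active resources = [6, 1], total = 7
  t=8: active resources = [6, 1], total = 7
  t=9: active resources = [6, 1], total = 7
  t=10: active resources = [6, 1], total = 7
  t=11: active resources = [1], total = 1
Peak resource demand = 7

7


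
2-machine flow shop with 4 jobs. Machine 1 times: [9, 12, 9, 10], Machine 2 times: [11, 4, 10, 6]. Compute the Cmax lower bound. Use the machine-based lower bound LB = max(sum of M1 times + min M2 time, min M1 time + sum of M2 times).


LB1 = sum(M1 times) + min(M2 times) = 40 + 4 = 44
LB2 = min(M1 times) + sum(M2 times) = 9 + 31 = 40
Lower bound = max(LB1, LB2) = max(44, 40) = 44

44


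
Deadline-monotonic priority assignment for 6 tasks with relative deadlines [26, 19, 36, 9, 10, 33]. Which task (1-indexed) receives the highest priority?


Sort tasks by relative deadline (ascending):
  Task 4: deadline = 9
  Task 5: deadline = 10
  Task 2: deadline = 19
  Task 1: deadline = 26
  Task 6: deadline = 33
  Task 3: deadline = 36
Priority order (highest first): [4, 5, 2, 1, 6, 3]
Highest priority task = 4

4


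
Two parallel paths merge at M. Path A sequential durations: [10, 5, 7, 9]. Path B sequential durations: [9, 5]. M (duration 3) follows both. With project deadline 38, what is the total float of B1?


Forward pass: ES(B1) = sum of predecessors on chain B = 0
EF = ES + duration = 0 + 9 = 9
Backward pass: LF(M) = deadline = 38; LS(M) = 38 - 3 = 35
LF(B1) = LS(M) - sum(successors on chain B) = 35 - 5 = 30
LS = LF - duration = 30 - 9 = 21
Total float = LS - ES = 21 - 0 = 21

21


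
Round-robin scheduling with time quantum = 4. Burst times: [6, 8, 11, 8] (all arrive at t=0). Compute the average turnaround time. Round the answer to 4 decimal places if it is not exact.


Time quantum = 4
Execution trace:
  J1 runs 4 units, time = 4
  J2 runs 4 units, time = 8
  J3 runs 4 units, time = 12
  J4 runs 4 units, time = 16
  J1 runs 2 units, time = 18
  J2 runs 4 units, time = 22
  J3 runs 4 units, time = 26
  J4 runs 4 units, time = 30
  J3 runs 3 units, time = 33
Finish times: [18, 22, 33, 30]
Average turnaround = 103/4 = 25.75

25.75


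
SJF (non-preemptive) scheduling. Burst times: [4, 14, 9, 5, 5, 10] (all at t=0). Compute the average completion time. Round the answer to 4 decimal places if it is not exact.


SJF order (ascending): [4, 5, 5, 9, 10, 14]
Completion times:
  Job 1: burst=4, C=4
  Job 2: burst=5, C=9
  Job 3: burst=5, C=14
  Job 4: burst=9, C=23
  Job 5: burst=10, C=33
  Job 6: burst=14, C=47
Average completion = 130/6 = 21.6667

21.6667


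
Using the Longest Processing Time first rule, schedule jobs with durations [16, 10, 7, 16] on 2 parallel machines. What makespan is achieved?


Sort jobs in decreasing order (LPT): [16, 16, 10, 7]
Assign each job to the least loaded machine:
  Machine 1: jobs [16, 10], load = 26
  Machine 2: jobs [16, 7], load = 23
Makespan = max load = 26

26


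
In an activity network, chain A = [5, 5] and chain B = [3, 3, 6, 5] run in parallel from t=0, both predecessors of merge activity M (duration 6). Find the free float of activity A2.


ES(A2) = sum of predecessors on chain A = 5
EF(A2) = ES + duration = 5 + 5 = 10
Successor of A2 is M. ES(M) = max(sum(A), sum(B)) = max(10, 17) = 17
Free float = ES(successor) - EF(current) = 17 - 10 = 7

7


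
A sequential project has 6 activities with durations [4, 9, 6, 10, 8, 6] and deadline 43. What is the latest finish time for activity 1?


LF(activity 1) = deadline - sum of successor durations
Successors: activities 2 through 6 with durations [9, 6, 10, 8, 6]
Sum of successor durations = 39
LF = 43 - 39 = 4

4


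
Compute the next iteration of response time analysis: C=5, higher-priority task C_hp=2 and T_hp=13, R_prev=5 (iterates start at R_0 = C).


R_next = C + ceil(R_prev / T_hp) * C_hp
ceil(5 / 13) = ceil(0.3846) = 1
Interference = 1 * 2 = 2
R_next = 5 + 2 = 7

7


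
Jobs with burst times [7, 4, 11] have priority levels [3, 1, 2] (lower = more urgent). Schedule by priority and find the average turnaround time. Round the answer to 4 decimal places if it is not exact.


Sort by priority (ascending = highest first):
Order: [(1, 4), (2, 11), (3, 7)]
Completion times:
  Priority 1, burst=4, C=4
  Priority 2, burst=11, C=15
  Priority 3, burst=7, C=22
Average turnaround = 41/3 = 13.6667

13.6667


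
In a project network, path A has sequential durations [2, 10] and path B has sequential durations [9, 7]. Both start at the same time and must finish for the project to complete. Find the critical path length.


Path A total = 2 + 10 = 12
Path B total = 9 + 7 = 16
Critical path = longest path = max(12, 16) = 16

16


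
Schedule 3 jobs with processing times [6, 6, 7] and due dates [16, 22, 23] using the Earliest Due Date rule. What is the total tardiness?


Sort by due date (EDD order): [(6, 16), (6, 22), (7, 23)]
Compute completion times and tardiness:
  Job 1: p=6, d=16, C=6, tardiness=max(0,6-16)=0
  Job 2: p=6, d=22, C=12, tardiness=max(0,12-22)=0
  Job 3: p=7, d=23, C=19, tardiness=max(0,19-23)=0
Total tardiness = 0

0


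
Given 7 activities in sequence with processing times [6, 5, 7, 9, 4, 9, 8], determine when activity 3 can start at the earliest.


Activity 3 starts after activities 1 through 2 complete.
Predecessor durations: [6, 5]
ES = 6 + 5 = 11

11


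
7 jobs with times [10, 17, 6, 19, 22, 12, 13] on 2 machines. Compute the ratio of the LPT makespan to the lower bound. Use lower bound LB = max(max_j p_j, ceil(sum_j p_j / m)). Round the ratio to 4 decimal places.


LPT order: [22, 19, 17, 13, 12, 10, 6]
Machine loads after assignment: [47, 52]
LPT makespan = 52
Lower bound = max(max_job, ceil(total/2)) = max(22, 50) = 50
Ratio = 52 / 50 = 1.04

1.04


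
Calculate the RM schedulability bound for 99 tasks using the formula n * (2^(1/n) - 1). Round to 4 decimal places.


Compute 2^(1/99) = 1.0070260544
Subtract 1: 1.0070260544 - 1 = 0.0070260544
Multiply by n: 99 * 0.0070260544 = 0.6955793856
Round to 4 dp: 0.6956

0.6956


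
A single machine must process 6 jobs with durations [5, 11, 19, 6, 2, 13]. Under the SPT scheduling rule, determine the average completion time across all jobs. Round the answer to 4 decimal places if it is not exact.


Sort jobs by processing time (SPT order): [2, 5, 6, 11, 13, 19]
Compute completion times sequentially:
  Job 1: processing = 2, completes at 2
  Job 2: processing = 5, completes at 7
  Job 3: processing = 6, completes at 13
  Job 4: processing = 11, completes at 24
  Job 5: processing = 13, completes at 37
  Job 6: processing = 19, completes at 56
Sum of completion times = 139
Average completion time = 139/6 = 23.1667

23.1667


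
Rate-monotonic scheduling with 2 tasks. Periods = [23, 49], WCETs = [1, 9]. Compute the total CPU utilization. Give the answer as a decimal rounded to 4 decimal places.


Compute individual utilizations (exact fractions):
  Task 1: C/T = 1/23 (approx. 0.0435)
  Task 2: C/T = 9/49 (approx. 0.1837)
Total utilization U = 1/23 + 9/49 = 256/1127
Rounded to 4 decimal places: U = 0.2272
RM (Liu & Layland) bound for 2 tasks = 0.828427; compare with U = 256/1127 (approx. 0.227152)
U <= bound, so schedulable by RM sufficient condition.

0.2272


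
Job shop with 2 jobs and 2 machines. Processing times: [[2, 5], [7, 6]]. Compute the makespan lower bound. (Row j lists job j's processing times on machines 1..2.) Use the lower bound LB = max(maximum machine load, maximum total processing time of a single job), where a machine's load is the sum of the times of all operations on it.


Machine loads:
  Machine 1: 2 + 7 = 9
  Machine 2: 5 + 6 = 11
Max machine load = 11
Job totals:
  Job 1: 7
  Job 2: 13
Max job total = 13
Lower bound = max(11, 13) = 13

13


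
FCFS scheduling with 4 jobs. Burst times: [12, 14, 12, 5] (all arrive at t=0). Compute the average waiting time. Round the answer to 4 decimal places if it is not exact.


FCFS order (as given): [12, 14, 12, 5]
Waiting times:
  Job 1: wait = 0
  Job 2: wait = 12
  Job 3: wait = 26
  Job 4: wait = 38
Sum of waiting times = 76
Average waiting time = 76/4 = 19.0

19.0


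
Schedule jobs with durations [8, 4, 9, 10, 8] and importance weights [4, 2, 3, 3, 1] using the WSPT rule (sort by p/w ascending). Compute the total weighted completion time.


Compute p/w ratios and sort ascending (WSPT): [(8, 4), (4, 2), (9, 3), (10, 3), (8, 1)]
Compute weighted completion times:
  Job (p=8,w=4): C=8, w*C=4*8=32
  Job (p=4,w=2): C=12, w*C=2*12=24
  Job (p=9,w=3): C=21, w*C=3*21=63
  Job (p=10,w=3): C=31, w*C=3*31=93
  Job (p=8,w=1): C=39, w*C=1*39=39
Total weighted completion time = 251

251


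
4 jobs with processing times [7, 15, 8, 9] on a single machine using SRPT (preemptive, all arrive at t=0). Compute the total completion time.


Since all jobs arrive at t=0, SRPT equals SPT ordering.
SPT order: [7, 8, 9, 15]
Completion times:
  Job 1: p=7, C=7
  Job 2: p=8, C=15
  Job 3: p=9, C=24
  Job 4: p=15, C=39
Total completion time = 7 + 15 + 24 + 39 = 85

85


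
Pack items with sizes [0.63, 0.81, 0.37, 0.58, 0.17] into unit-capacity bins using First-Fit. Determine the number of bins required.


Place items sequentially using First-Fit:
  Item 0.63 -> new Bin 1
  Item 0.81 -> new Bin 2
  Item 0.37 -> Bin 1 (now 1.0)
  Item 0.58 -> new Bin 3
  Item 0.17 -> Bin 2 (now 0.98)
Total bins used = 3

3


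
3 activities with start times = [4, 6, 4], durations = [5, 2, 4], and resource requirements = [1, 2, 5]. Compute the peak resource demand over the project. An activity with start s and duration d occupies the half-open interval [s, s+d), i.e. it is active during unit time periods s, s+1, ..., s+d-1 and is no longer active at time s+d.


Each activity i is active on [start_i, start_i + duration_i).
Compute total resource usage per time slot:
  t=0: active resources = [], total = 0
  t=1: active resources = [], total = 0
  t=2: active resources = [], total = 0
  t=3: active resources = [], total = 0
  t=4: active resources = [1, 5], total = 6
  t=5: active resources = [1, 5], total = 6
  t=6: active resources = [1, 2, 5], total = 8
  t=7: active resources = [1, 2, 5], total = 8
  t=8: active resources = [1], total = 1
Peak resource demand = 8

8


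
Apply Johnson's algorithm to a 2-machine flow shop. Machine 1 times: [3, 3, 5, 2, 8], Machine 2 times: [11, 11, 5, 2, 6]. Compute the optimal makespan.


Apply Johnson's rule:
  Group 1 (a <= b): [(4, 2, 2), (1, 3, 11), (2, 3, 11), (3, 5, 5)]
  Group 2 (a > b): [(5, 8, 6)]
Optimal job order: [4, 1, 2, 3, 5]
Schedule:
  Job 4: M1 done at 2, M2 done at 4
  Job 1: M1 done at 5, M2 done at 16
  Job 2: M1 done at 8, M2 done at 27
  Job 3: M1 done at 13, M2 done at 32
  Job 5: M1 done at 21, M2 done at 38
Makespan = 38

38


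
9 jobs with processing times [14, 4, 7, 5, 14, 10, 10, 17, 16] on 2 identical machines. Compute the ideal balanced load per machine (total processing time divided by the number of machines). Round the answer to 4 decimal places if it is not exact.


Total processing time = 14 + 4 + 7 + 5 + 14 + 10 + 10 + 17 + 16 = 97
Number of machines = 2
Ideal balanced load = 97 / 2 = 48.5

48.5


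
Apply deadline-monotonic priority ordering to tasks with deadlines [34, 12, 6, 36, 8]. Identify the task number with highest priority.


Sort tasks by relative deadline (ascending):
  Task 3: deadline = 6
  Task 5: deadline = 8
  Task 2: deadline = 12
  Task 1: deadline = 34
  Task 4: deadline = 36
Priority order (highest first): [3, 5, 2, 1, 4]
Highest priority task = 3

3


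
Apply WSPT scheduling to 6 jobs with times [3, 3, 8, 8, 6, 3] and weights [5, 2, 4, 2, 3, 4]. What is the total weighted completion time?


Compute p/w ratios and sort ascending (WSPT): [(3, 5), (3, 4), (3, 2), (8, 4), (6, 3), (8, 2)]
Compute weighted completion times:
  Job (p=3,w=5): C=3, w*C=5*3=15
  Job (p=3,w=4): C=6, w*C=4*6=24
  Job (p=3,w=2): C=9, w*C=2*9=18
  Job (p=8,w=4): C=17, w*C=4*17=68
  Job (p=6,w=3): C=23, w*C=3*23=69
  Job (p=8,w=2): C=31, w*C=2*31=62
Total weighted completion time = 256

256


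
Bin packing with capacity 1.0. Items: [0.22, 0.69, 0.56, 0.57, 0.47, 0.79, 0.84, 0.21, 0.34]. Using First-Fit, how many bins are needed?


Place items sequentially using First-Fit:
  Item 0.22 -> new Bin 1
  Item 0.69 -> Bin 1 (now 0.91)
  Item 0.56 -> new Bin 2
  Item 0.57 -> new Bin 3
  Item 0.47 -> new Bin 4
  Item 0.79 -> new Bin 5
  Item 0.84 -> new Bin 6
  Item 0.21 -> Bin 2 (now 0.77)
  Item 0.34 -> Bin 3 (now 0.91)
Total bins used = 6

6


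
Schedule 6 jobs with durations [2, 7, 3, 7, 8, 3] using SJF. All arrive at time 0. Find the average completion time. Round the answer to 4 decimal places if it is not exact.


SJF order (ascending): [2, 3, 3, 7, 7, 8]
Completion times:
  Job 1: burst=2, C=2
  Job 2: burst=3, C=5
  Job 3: burst=3, C=8
  Job 4: burst=7, C=15
  Job 5: burst=7, C=22
  Job 6: burst=8, C=30
Average completion = 82/6 = 13.6667

13.6667


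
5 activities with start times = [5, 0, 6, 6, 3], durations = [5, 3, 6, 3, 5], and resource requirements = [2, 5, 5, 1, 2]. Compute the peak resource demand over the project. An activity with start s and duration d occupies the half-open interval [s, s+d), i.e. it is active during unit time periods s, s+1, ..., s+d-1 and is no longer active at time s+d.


Each activity i is active on [start_i, start_i + duration_i).
Compute total resource usage per time slot:
  t=0: active resources = [5], total = 5
  t=1: active resources = [5], total = 5
  t=2: active resources = [5], total = 5
  t=3: active resources = [2], total = 2
  t=4: active resources = [2], total = 2
  t=5: active resources = [2, 2], total = 4
  t=6: active resources = [2, 5, 1, 2], total = 10
  t=7: active resources = [2, 5, 1, 2], total = 10
  t=8: active resources = [2, 5, 1], total = 8
  t=9: active resources = [2, 5], total = 7
  t=10: active resources = [5], total = 5
  t=11: active resources = [5], total = 5
Peak resource demand = 10

10


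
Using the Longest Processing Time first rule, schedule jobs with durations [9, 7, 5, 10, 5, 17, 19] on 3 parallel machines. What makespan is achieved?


Sort jobs in decreasing order (LPT): [19, 17, 10, 9, 7, 5, 5]
Assign each job to the least loaded machine:
  Machine 1: jobs [19, 5], load = 24
  Machine 2: jobs [17, 7], load = 24
  Machine 3: jobs [10, 9, 5], load = 24
Makespan = max load = 24

24


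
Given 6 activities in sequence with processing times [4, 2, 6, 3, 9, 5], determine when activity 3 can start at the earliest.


Activity 3 starts after activities 1 through 2 complete.
Predecessor durations: [4, 2]
ES = 4 + 2 = 6

6


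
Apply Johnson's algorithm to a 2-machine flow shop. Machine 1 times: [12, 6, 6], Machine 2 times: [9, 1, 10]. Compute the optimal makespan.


Apply Johnson's rule:
  Group 1 (a <= b): [(3, 6, 10)]
  Group 2 (a > b): [(1, 12, 9), (2, 6, 1)]
Optimal job order: [3, 1, 2]
Schedule:
  Job 3: M1 done at 6, M2 done at 16
  Job 1: M1 done at 18, M2 done at 27
  Job 2: M1 done at 24, M2 done at 28
Makespan = 28

28


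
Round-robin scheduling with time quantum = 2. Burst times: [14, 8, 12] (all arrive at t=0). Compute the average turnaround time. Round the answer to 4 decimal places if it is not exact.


Time quantum = 2
Execution trace:
  J1 runs 2 units, time = 2
  J2 runs 2 units, time = 4
  J3 runs 2 units, time = 6
  J1 runs 2 units, time = 8
  J2 runs 2 units, time = 10
  J3 runs 2 units, time = 12
  J1 runs 2 units, time = 14
  J2 runs 2 units, time = 16
  J3 runs 2 units, time = 18
  J1 runs 2 units, time = 20
  J2 runs 2 units, time = 22
  J3 runs 2 units, time = 24
  J1 runs 2 units, time = 26
  J3 runs 2 units, time = 28
  J1 runs 2 units, time = 30
  J3 runs 2 units, time = 32
  J1 runs 2 units, time = 34
Finish times: [34, 22, 32]
Average turnaround = 88/3 = 29.3333

29.3333


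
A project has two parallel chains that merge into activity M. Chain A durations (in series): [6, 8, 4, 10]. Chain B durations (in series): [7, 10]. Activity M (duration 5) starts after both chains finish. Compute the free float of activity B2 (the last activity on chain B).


ES(B2) = sum of predecessors on chain B = 7
EF(B2) = ES + duration = 7 + 10 = 17
Successor of B2 is M. ES(M) = max(sum(A), sum(B)) = max(28, 17) = 28
Free float = ES(successor) - EF(current) = 28 - 17 = 11

11


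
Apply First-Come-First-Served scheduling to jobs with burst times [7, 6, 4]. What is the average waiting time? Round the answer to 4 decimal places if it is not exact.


FCFS order (as given): [7, 6, 4]
Waiting times:
  Job 1: wait = 0
  Job 2: wait = 7
  Job 3: wait = 13
Sum of waiting times = 20
Average waiting time = 20/3 = 6.6667

6.6667


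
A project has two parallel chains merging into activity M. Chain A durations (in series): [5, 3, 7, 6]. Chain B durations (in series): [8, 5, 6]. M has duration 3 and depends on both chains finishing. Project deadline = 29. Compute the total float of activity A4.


Forward pass: ES(A4) = sum of predecessors on chain A = 15
EF = ES + duration = 15 + 6 = 21
Backward pass: LF(M) = deadline = 29; LS(M) = 29 - 3 = 26
LF(A4) = LS(M) - sum(successors on chain A) = 26 - 0 = 26
LS = LF - duration = 26 - 6 = 20
Total float = LS - ES = 20 - 15 = 5

5


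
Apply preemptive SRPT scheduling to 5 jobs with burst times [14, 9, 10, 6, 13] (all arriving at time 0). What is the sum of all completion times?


Since all jobs arrive at t=0, SRPT equals SPT ordering.
SPT order: [6, 9, 10, 13, 14]
Completion times:
  Job 1: p=6, C=6
  Job 2: p=9, C=15
  Job 3: p=10, C=25
  Job 4: p=13, C=38
  Job 5: p=14, C=52
Total completion time = 6 + 15 + 25 + 38 + 52 = 136

136


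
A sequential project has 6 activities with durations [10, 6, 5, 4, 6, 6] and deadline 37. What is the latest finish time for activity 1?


LF(activity 1) = deadline - sum of successor durations
Successors: activities 2 through 6 with durations [6, 5, 4, 6, 6]
Sum of successor durations = 27
LF = 37 - 27 = 10

10


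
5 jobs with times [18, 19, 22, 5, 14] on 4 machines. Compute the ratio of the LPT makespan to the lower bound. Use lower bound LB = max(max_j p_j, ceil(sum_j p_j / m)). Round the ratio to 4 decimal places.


LPT order: [22, 19, 18, 14, 5]
Machine loads after assignment: [22, 19, 18, 19]
LPT makespan = 22
Lower bound = max(max_job, ceil(total/4)) = max(22, 20) = 22
Ratio = 22 / 22 = 1.0

1.0


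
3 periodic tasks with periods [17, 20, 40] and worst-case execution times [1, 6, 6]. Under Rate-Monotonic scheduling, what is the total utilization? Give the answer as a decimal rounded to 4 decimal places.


Compute individual utilizations (exact fractions):
  Task 1: C/T = 1/17 (approx. 0.0588)
  Task 2: C/T = 6/20 = 3/10 (approx. 0.3)
  Task 3: C/T = 6/40 = 3/20 (approx. 0.15)
Total utilization U = 1/17 + 3/10 + 3/20 = 173/340
Rounded to 4 decimal places: U = 0.5088
RM (Liu & Layland) bound for 3 tasks = 0.779763; compare with U = 173/340 (approx. 0.508824)
U <= bound, so schedulable by RM sufficient condition.

0.5088


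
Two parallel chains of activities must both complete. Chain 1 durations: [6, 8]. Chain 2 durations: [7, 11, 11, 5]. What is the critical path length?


Path A total = 6 + 8 = 14
Path B total = 7 + 11 + 11 + 5 = 34
Critical path = longest path = max(14, 34) = 34

34


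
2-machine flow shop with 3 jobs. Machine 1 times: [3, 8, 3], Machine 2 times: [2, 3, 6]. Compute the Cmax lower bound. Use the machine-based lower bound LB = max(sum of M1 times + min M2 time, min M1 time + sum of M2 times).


LB1 = sum(M1 times) + min(M2 times) = 14 + 2 = 16
LB2 = min(M1 times) + sum(M2 times) = 3 + 11 = 14
Lower bound = max(LB1, LB2) = max(16, 14) = 16

16


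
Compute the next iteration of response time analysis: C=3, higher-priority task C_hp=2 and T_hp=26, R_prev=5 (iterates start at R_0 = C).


R_next = C + ceil(R_prev / T_hp) * C_hp
ceil(5 / 26) = ceil(0.1923) = 1
Interference = 1 * 2 = 2
R_next = 3 + 2 = 5
R_next = R_prev, so the iteration has converged (response time = 5).

5


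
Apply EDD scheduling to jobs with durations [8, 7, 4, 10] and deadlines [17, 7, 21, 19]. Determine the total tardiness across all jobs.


Sort by due date (EDD order): [(7, 7), (8, 17), (10, 19), (4, 21)]
Compute completion times and tardiness:
  Job 1: p=7, d=7, C=7, tardiness=max(0,7-7)=0
  Job 2: p=8, d=17, C=15, tardiness=max(0,15-17)=0
  Job 3: p=10, d=19, C=25, tardiness=max(0,25-19)=6
  Job 4: p=4, d=21, C=29, tardiness=max(0,29-21)=8
Total tardiness = 14

14


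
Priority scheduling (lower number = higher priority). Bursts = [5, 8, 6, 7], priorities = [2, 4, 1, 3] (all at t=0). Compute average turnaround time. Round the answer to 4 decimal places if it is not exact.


Sort by priority (ascending = highest first):
Order: [(1, 6), (2, 5), (3, 7), (4, 8)]
Completion times:
  Priority 1, burst=6, C=6
  Priority 2, burst=5, C=11
  Priority 3, burst=7, C=18
  Priority 4, burst=8, C=26
Average turnaround = 61/4 = 15.25

15.25


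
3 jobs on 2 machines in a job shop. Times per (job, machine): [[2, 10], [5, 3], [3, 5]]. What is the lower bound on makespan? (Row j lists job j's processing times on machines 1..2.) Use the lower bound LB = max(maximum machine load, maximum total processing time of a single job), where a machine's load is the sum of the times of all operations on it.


Machine loads:
  Machine 1: 2 + 5 + 3 = 10
  Machine 2: 10 + 3 + 5 = 18
Max machine load = 18
Job totals:
  Job 1: 12
  Job 2: 8
  Job 3: 8
Max job total = 12
Lower bound = max(18, 12) = 18

18


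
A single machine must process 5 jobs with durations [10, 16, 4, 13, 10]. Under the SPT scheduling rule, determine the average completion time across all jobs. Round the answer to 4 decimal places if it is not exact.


Sort jobs by processing time (SPT order): [4, 10, 10, 13, 16]
Compute completion times sequentially:
  Job 1: processing = 4, completes at 4
  Job 2: processing = 10, completes at 14
  Job 3: processing = 10, completes at 24
  Job 4: processing = 13, completes at 37
  Job 5: processing = 16, completes at 53
Sum of completion times = 132
Average completion time = 132/5 = 26.4

26.4


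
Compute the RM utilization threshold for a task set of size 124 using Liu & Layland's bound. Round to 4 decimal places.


Compute 2^(1/124) = 1.0056055492
Subtract 1: 1.0056055492 - 1 = 0.0056055492
Multiply by n: 124 * 0.0056055492 = 0.6950881008
Round to 4 dp: 0.6951

0.6951


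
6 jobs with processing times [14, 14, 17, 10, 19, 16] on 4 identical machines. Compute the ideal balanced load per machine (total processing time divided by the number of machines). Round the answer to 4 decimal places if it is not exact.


Total processing time = 14 + 14 + 17 + 10 + 19 + 16 = 90
Number of machines = 4
Ideal balanced load = 90 / 4 = 22.5

22.5


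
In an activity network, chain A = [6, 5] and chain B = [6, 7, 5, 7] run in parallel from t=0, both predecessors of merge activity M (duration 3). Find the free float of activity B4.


ES(B4) = sum of predecessors on chain B = 18
EF(B4) = ES + duration = 18 + 7 = 25
Successor of B4 is M. ES(M) = max(sum(A), sum(B)) = max(11, 25) = 25
Free float = ES(successor) - EF(current) = 25 - 25 = 0

0


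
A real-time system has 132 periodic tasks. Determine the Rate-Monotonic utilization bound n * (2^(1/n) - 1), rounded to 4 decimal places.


Compute 2^(1/132) = 1.0052649263
Subtract 1: 1.0052649263 - 1 = 0.0052649263
Multiply by n: 132 * 0.0052649263 = 0.6949702716
Round to 4 dp: 0.6950

0.6950


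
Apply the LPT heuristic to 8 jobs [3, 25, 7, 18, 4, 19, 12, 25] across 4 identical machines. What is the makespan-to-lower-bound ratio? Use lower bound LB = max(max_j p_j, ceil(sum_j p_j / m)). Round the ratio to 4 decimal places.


LPT order: [25, 25, 19, 18, 12, 7, 4, 3]
Machine loads after assignment: [29, 28, 26, 30]
LPT makespan = 30
Lower bound = max(max_job, ceil(total/4)) = max(25, 29) = 29
Ratio = 30 / 29 = 1.0345

1.0345


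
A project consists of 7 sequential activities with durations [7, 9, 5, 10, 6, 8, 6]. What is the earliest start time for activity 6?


Activity 6 starts after activities 1 through 5 complete.
Predecessor durations: [7, 9, 5, 10, 6]
ES = 7 + 9 + 5 + 10 + 6 = 37

37


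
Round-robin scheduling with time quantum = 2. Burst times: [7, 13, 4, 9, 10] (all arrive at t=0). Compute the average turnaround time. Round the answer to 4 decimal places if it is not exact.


Time quantum = 2
Execution trace:
  J1 runs 2 units, time = 2
  J2 runs 2 units, time = 4
  J3 runs 2 units, time = 6
  J4 runs 2 units, time = 8
  J5 runs 2 units, time = 10
  J1 runs 2 units, time = 12
  J2 runs 2 units, time = 14
  J3 runs 2 units, time = 16
  J4 runs 2 units, time = 18
  J5 runs 2 units, time = 20
  J1 runs 2 units, time = 22
  J2 runs 2 units, time = 24
  J4 runs 2 units, time = 26
  J5 runs 2 units, time = 28
  J1 runs 1 units, time = 29
  J2 runs 2 units, time = 31
  J4 runs 2 units, time = 33
  J5 runs 2 units, time = 35
  J2 runs 2 units, time = 37
  J4 runs 1 units, time = 38
  J5 runs 2 units, time = 40
  J2 runs 2 units, time = 42
  J2 runs 1 units, time = 43
Finish times: [29, 43, 16, 38, 40]
Average turnaround = 166/5 = 33.2

33.2


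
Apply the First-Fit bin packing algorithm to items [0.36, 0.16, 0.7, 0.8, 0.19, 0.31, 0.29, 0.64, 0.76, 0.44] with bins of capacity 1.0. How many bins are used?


Place items sequentially using First-Fit:
  Item 0.36 -> new Bin 1
  Item 0.16 -> Bin 1 (now 0.52)
  Item 0.7 -> new Bin 2
  Item 0.8 -> new Bin 3
  Item 0.19 -> Bin 1 (now 0.71)
  Item 0.31 -> new Bin 4
  Item 0.29 -> Bin 1 (now 1.0)
  Item 0.64 -> Bin 4 (now 0.95)
  Item 0.76 -> new Bin 5
  Item 0.44 -> new Bin 6
Total bins used = 6

6


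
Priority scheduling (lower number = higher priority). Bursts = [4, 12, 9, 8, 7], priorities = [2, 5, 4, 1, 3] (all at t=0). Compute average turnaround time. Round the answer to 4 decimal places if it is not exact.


Sort by priority (ascending = highest first):
Order: [(1, 8), (2, 4), (3, 7), (4, 9), (5, 12)]
Completion times:
  Priority 1, burst=8, C=8
  Priority 2, burst=4, C=12
  Priority 3, burst=7, C=19
  Priority 4, burst=9, C=28
  Priority 5, burst=12, C=40
Average turnaround = 107/5 = 21.4

21.4


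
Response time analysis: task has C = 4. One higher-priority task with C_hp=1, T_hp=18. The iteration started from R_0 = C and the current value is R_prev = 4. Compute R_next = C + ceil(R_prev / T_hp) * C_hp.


R_next = C + ceil(R_prev / T_hp) * C_hp
ceil(4 / 18) = ceil(0.2222) = 1
Interference = 1 * 1 = 1
R_next = 4 + 1 = 5

5


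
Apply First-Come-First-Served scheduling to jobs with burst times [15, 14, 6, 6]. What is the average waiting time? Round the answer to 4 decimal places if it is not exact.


FCFS order (as given): [15, 14, 6, 6]
Waiting times:
  Job 1: wait = 0
  Job 2: wait = 15
  Job 3: wait = 29
  Job 4: wait = 35
Sum of waiting times = 79
Average waiting time = 79/4 = 19.75

19.75


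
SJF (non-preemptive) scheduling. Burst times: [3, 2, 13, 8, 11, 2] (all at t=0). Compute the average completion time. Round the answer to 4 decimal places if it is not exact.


SJF order (ascending): [2, 2, 3, 8, 11, 13]
Completion times:
  Job 1: burst=2, C=2
  Job 2: burst=2, C=4
  Job 3: burst=3, C=7
  Job 4: burst=8, C=15
  Job 5: burst=11, C=26
  Job 6: burst=13, C=39
Average completion = 93/6 = 15.5

15.5


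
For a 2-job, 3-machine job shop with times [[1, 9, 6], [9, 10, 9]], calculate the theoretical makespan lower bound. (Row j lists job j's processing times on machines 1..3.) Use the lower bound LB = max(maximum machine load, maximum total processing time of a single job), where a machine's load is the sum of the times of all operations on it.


Machine loads:
  Machine 1: 1 + 9 = 10
  Machine 2: 9 + 10 = 19
  Machine 3: 6 + 9 = 15
Max machine load = 19
Job totals:
  Job 1: 16
  Job 2: 28
Max job total = 28
Lower bound = max(19, 28) = 28

28


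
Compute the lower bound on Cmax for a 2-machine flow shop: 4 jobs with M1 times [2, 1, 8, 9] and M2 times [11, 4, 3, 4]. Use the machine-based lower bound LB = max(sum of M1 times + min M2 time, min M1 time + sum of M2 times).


LB1 = sum(M1 times) + min(M2 times) = 20 + 3 = 23
LB2 = min(M1 times) + sum(M2 times) = 1 + 22 = 23
Lower bound = max(LB1, LB2) = max(23, 23) = 23

23


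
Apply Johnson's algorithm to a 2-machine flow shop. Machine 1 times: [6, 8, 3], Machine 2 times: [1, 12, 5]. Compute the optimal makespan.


Apply Johnson's rule:
  Group 1 (a <= b): [(3, 3, 5), (2, 8, 12)]
  Group 2 (a > b): [(1, 6, 1)]
Optimal job order: [3, 2, 1]
Schedule:
  Job 3: M1 done at 3, M2 done at 8
  Job 2: M1 done at 11, M2 done at 23
  Job 1: M1 done at 17, M2 done at 24
Makespan = 24

24


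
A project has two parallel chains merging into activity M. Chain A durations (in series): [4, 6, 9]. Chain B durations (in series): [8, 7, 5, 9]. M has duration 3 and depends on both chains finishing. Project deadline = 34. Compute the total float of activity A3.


Forward pass: ES(A3) = sum of predecessors on chain A = 10
EF = ES + duration = 10 + 9 = 19
Backward pass: LF(M) = deadline = 34; LS(M) = 34 - 3 = 31
LF(A3) = LS(M) - sum(successors on chain A) = 31 - 0 = 31
LS = LF - duration = 31 - 9 = 22
Total float = LS - ES = 22 - 10 = 12

12


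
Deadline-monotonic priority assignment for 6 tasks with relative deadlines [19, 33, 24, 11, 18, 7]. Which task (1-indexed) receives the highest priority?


Sort tasks by relative deadline (ascending):
  Task 6: deadline = 7
  Task 4: deadline = 11
  Task 5: deadline = 18
  Task 1: deadline = 19
  Task 3: deadline = 24
  Task 2: deadline = 33
Priority order (highest first): [6, 4, 5, 1, 3, 2]
Highest priority task = 6

6


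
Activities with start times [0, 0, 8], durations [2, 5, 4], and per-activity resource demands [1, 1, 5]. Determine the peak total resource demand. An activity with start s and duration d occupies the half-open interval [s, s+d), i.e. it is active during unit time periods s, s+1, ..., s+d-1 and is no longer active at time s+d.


Each activity i is active on [start_i, start_i + duration_i).
Compute total resource usage per time slot:
  t=0: active resources = [1, 1], total = 2
  t=1: active resources = [1, 1], total = 2
  t=2: active resources = [1], total = 1
  t=3: active resources = [1], total = 1
  t=4: active resources = [1], total = 1
  t=5: active resources = [], total = 0
  t=6: active resources = [], total = 0
  t=7: active resources = [], total = 0
  t=8: active resources = [5], total = 5
  t=9: active resources = [5], total = 5
  t=10: active resources = [5], total = 5
  t=11: active resources = [5], total = 5
Peak resource demand = 5

5


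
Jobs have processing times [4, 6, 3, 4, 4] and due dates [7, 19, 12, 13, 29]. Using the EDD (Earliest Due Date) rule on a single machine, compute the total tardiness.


Sort by due date (EDD order): [(4, 7), (3, 12), (4, 13), (6, 19), (4, 29)]
Compute completion times and tardiness:
  Job 1: p=4, d=7, C=4, tardiness=max(0,4-7)=0
  Job 2: p=3, d=12, C=7, tardiness=max(0,7-12)=0
  Job 3: p=4, d=13, C=11, tardiness=max(0,11-13)=0
  Job 4: p=6, d=19, C=17, tardiness=max(0,17-19)=0
  Job 5: p=4, d=29, C=21, tardiness=max(0,21-29)=0
Total tardiness = 0

0
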